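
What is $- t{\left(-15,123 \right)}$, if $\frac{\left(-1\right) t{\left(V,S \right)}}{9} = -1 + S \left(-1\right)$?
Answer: $-1116$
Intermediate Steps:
$t{\left(V,S \right)} = 9 + 9 S$ ($t{\left(V,S \right)} = - 9 \left(-1 + S \left(-1\right)\right) = - 9 \left(-1 - S\right) = 9 + 9 S$)
$- t{\left(-15,123 \right)} = - (9 + 9 \cdot 123) = - (9 + 1107) = \left(-1\right) 1116 = -1116$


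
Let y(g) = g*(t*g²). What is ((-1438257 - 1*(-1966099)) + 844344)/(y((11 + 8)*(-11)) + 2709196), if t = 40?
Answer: -686093/181231982 ≈ -0.0037857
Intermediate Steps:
y(g) = 40*g³ (y(g) = g*(40*g²) = 40*g³)
((-1438257 - 1*(-1966099)) + 844344)/(y((11 + 8)*(-11)) + 2709196) = ((-1438257 - 1*(-1966099)) + 844344)/(40*((11 + 8)*(-11))³ + 2709196) = ((-1438257 + 1966099) + 844344)/(40*(19*(-11))³ + 2709196) = (527842 + 844344)/(40*(-209)³ + 2709196) = 1372186/(40*(-9129329) + 2709196) = 1372186/(-365173160 + 2709196) = 1372186/(-362463964) = 1372186*(-1/362463964) = -686093/181231982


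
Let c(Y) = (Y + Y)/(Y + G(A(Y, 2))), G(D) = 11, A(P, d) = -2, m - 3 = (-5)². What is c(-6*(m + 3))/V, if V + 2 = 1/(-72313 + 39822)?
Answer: -4028884/3790675 ≈ -1.0628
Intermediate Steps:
m = 28 (m = 3 + (-5)² = 3 + 25 = 28)
V = -64983/32491 (V = -2 + 1/(-72313 + 39822) = -2 + 1/(-32491) = -2 - 1/32491 = -64983/32491 ≈ -2.0000)
c(Y) = 2*Y/(11 + Y) (c(Y) = (Y + Y)/(Y + 11) = (2*Y)/(11 + Y) = 2*Y/(11 + Y))
c(-6*(m + 3))/V = (2*(-6*(28 + 3))/(11 - 6*(28 + 3)))/(-64983/32491) = (2*(-6*31)/(11 - 6*31))*(-32491/64983) = (2*(-186)/(11 - 186))*(-32491/64983) = (2*(-186)/(-175))*(-32491/64983) = (2*(-186)*(-1/175))*(-32491/64983) = (372/175)*(-32491/64983) = -4028884/3790675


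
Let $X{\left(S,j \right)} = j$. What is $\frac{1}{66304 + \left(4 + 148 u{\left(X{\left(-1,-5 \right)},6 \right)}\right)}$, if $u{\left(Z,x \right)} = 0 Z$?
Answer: $\frac{1}{66308} \approx 1.5081 \cdot 10^{-5}$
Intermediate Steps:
$u{\left(Z,x \right)} = 0$
$\frac{1}{66304 + \left(4 + 148 u{\left(X{\left(-1,-5 \right)},6 \right)}\right)} = \frac{1}{66304 + \left(4 + 148 \cdot 0\right)} = \frac{1}{66304 + \left(4 + 0\right)} = \frac{1}{66304 + 4} = \frac{1}{66308}$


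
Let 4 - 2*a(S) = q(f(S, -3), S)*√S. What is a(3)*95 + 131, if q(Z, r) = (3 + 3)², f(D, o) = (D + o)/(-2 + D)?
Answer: 321 - 1710*√3 ≈ -2640.8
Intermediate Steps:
f(D, o) = (D + o)/(-2 + D)
q(Z, r) = 36 (q(Z, r) = 6² = 36)
a(S) = 2 - 18*√S
a(3)*95 + 131 = (2 - 18*√3)*95 + 131 = (190 - 1710*√3) + 131 = 321 - 1710*√3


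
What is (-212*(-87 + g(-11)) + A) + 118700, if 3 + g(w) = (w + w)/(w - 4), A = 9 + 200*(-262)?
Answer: 1276171/15 ≈ 85078.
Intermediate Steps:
A = -52391 (A = 9 - 52400 = -52391)
g(w) = -3 + 2*w/(-4 + w) (g(w) = -3 + (w + w)/(w - 4) = -3 + (2*w)/(-4 + w) = -3 + 2*w/(-4 + w))
(-212*(-87 + g(-11)) + A) + 118700 = (-212*(-87 + (12 - 1*(-11))/(-4 - 11)) - 52391) + 118700 = (-212*(-87 + (12 + 11)/(-15)) - 52391) + 118700 = (-212*(-87 - 1/15*23) - 52391) + 118700 = (-212*(-87 - 23/15) - 52391) + 118700 = (-212*(-1328/15) - 52391) + 118700 = (281536/15 - 52391) + 118700 = -504329/15 + 118700 = 1276171/15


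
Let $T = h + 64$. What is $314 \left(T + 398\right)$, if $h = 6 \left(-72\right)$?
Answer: $9420$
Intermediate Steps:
$h = -432$
$T = -368$ ($T = -432 + 64 = -368$)
$314 \left(T + 398\right) = 314 \left(-368 + 398\right) = 314 \cdot 30 = 9420$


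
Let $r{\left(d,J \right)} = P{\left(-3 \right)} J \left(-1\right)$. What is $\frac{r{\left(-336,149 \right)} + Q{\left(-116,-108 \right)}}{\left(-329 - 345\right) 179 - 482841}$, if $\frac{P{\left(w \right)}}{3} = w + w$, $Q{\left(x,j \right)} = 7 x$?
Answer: $- \frac{1870}{603487} \approx -0.0030987$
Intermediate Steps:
$P{\left(w \right)} = 6 w$ ($P{\left(w \right)} = 3 \left(w + w\right) = 3 \cdot 2 w = 6 w$)
$r{\left(d,J \right)} = 18 J$ ($r{\left(d,J \right)} = 6 \left(-3\right) J \left(-1\right) = - 18 J \left(-1\right) = 18 J$)
$\frac{r{\left(-336,149 \right)} + Q{\left(-116,-108 \right)}}{\left(-329 - 345\right) 179 - 482841} = \frac{18 \cdot 149 + 7 \left(-116\right)}{\left(-329 - 345\right) 179 - 482841} = \frac{2682 - 812}{\left(-674\right) 179 - 482841} = \frac{1870}{-120646 - 482841} = \frac{1870}{-603487} = 1870 \left(- \frac{1}{603487}\right) = - \frac{1870}{603487}$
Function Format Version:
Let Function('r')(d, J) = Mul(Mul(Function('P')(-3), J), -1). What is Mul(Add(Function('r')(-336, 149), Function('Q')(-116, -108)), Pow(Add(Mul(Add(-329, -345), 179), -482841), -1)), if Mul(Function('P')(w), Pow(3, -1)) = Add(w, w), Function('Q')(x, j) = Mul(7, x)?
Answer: Rational(-1870, 603487) ≈ -0.0030987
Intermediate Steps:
Function('P')(w) = Mul(6, w) (Function('P')(w) = Mul(3, Add(w, w)) = Mul(3, Mul(2, w)) = Mul(6, w))
Function('r')(d, J) = Mul(18, J) (Function('r')(d, J) = Mul(Mul(Mul(6, -3), J), -1) = Mul(Mul(-18, J), -1) = Mul(18, J))
Mul(Add(Function('r')(-336, 149), Function('Q')(-116, -108)), Pow(Add(Mul(Add(-329, -345), 179), -482841), -1)) = Mul(Add(Mul(18, 149), Mul(7, -116)), Pow(Add(Mul(Add(-329, -345), 179), -482841), -1)) = Mul(Add(2682, -812), Pow(Add(Mul(-674, 179), -482841), -1)) = Mul(1870, Pow(Add(-120646, -482841), -1)) = Mul(1870, Pow(-603487, -1)) = Mul(1870, Rational(-1, 603487)) = Rational(-1870, 603487)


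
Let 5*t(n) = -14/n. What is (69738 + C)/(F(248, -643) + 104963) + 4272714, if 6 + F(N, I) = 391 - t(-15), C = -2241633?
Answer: 33758917875279/7901086 ≈ 4.2727e+6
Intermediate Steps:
t(n) = -14/(5*n) (t(n) = (-14/n)/5 = -14/(5*n))
F(N, I) = 28861/75 (F(N, I) = -6 + (391 - (-14)/(5*(-15))) = -6 + (391 - (-14)*(-1)/(5*15)) = -6 + (391 - 1*14/75) = -6 + (391 - 14/75) = -6 + 29311/75 = 28861/75)
(69738 + C)/(F(248, -643) + 104963) + 4272714 = (69738 - 2241633)/(28861/75 + 104963) + 4272714 = -2171895/7901086/75 + 4272714 = -2171895*75/7901086 + 4272714 = -162892125/7901086 + 4272714 = 33758917875279/7901086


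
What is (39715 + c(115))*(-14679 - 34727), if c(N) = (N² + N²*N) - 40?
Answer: -77753927650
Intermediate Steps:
c(N) = -40 + N² + N³ (c(N) = (N² + N³) - 40 = -40 + N² + N³)
(39715 + c(115))*(-14679 - 34727) = (39715 + (-40 + 115² + 115³))*(-14679 - 34727) = (39715 + (-40 + 13225 + 1520875))*(-49406) = (39715 + 1534060)*(-49406) = 1573775*(-49406) = -77753927650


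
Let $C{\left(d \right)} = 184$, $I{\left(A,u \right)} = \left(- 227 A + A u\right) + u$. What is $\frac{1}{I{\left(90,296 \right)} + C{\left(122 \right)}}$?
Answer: $\frac{1}{6690} \approx 0.00014948$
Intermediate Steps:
$I{\left(A,u \right)} = u - 227 A + A u$
$\frac{1}{I{\left(90,296 \right)} + C{\left(122 \right)}} = \frac{1}{\left(296 - 20430 + 90 \cdot 296\right) + 184} = \frac{1}{\left(296 - 20430 + 26640\right) + 184} = \frac{1}{6506 + 184} = \frac{1}{6690}$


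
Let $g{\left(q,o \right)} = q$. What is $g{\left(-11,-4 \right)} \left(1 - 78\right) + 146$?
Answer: $993$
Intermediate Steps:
$g{\left(-11,-4 \right)} \left(1 - 78\right) + 146 = - 11 \left(1 - 78\right) + 146 = \left(-11\right) \left(-77\right) + 146 = 847 + 146 = 993$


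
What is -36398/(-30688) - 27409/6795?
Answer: -296901491/104262480 ≈ -2.8476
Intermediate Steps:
-36398/(-30688) - 27409/6795 = -36398*(-1/30688) - 27409*1/6795 = 18199/15344 - 27409/6795 = -296901491/104262480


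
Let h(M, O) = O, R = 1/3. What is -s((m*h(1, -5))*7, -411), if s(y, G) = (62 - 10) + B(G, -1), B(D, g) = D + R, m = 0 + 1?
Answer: 1076/3 ≈ 358.67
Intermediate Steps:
R = ⅓ ≈ 0.33333
m = 1
B(D, g) = ⅓ + D (B(D, g) = D + ⅓ = ⅓ + D)
s(y, G) = 157/3 + G (s(y, G) = (62 - 10) + (⅓ + G) = 52 + (⅓ + G) = 157/3 + G)
-s((m*h(1, -5))*7, -411) = -(157/3 - 411) = -1*(-1076/3) = 1076/3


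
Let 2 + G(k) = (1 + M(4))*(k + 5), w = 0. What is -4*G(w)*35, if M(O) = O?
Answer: -3220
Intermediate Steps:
G(k) = 23 + 5*k (G(k) = -2 + (1 + 4)*(k + 5) = -2 + 5*(5 + k) = -2 + (25 + 5*k) = 23 + 5*k)
-4*G(w)*35 = -4*(23 + 5*0)*35 = -4*(23 + 0)*35 = -4*23*35 = -92*35 = -3220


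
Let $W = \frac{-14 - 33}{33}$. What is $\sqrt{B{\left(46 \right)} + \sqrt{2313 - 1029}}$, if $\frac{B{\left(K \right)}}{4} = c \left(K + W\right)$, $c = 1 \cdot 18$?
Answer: $\frac{\sqrt{388344 + 242 \sqrt{321}}}{11} \approx 56.967$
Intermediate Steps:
$c = 18$
$W = - \frac{47}{33}$ ($W = \left(-47\right) \frac{1}{33} = - \frac{47}{33} \approx -1.4242$)
$B{\left(K \right)} = - \frac{1128}{11} + 72 K$ ($B{\left(K \right)} = 4 \cdot 18 \left(K - \frac{47}{33}\right) = 4 \cdot 18 \left(- \frac{47}{33} + K\right) = 4 \left(- \frac{282}{11} + 18 K\right) = - \frac{1128}{11} + 72 K$)
$\sqrt{B{\left(46 \right)} + \sqrt{2313 - 1029}} = \sqrt{\left(- \frac{1128}{11} + 72 \cdot 46\right) + \sqrt{2313 - 1029}} = \sqrt{\left(- \frac{1128}{11} + 3312\right) + \sqrt{1284}} = \sqrt{\frac{35304}{11} + 2 \sqrt{321}}$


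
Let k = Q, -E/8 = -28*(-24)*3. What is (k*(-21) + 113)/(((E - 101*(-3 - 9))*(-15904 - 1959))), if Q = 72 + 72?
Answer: -2911/266444508 ≈ -1.0925e-5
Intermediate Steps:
Q = 144
E = -16128 (E = -8*(-28*(-24))*3 = -5376*3 = -8*2016 = -16128)
k = 144
(k*(-21) + 113)/(((E - 101*(-3 - 9))*(-15904 - 1959))) = (144*(-21) + 113)/(((-16128 - 101*(-3 - 9))*(-15904 - 1959))) = (-3024 + 113)/(((-16128 - 101*(-12))*(-17863))) = -2911*(-1/(17863*(-16128 + 1212))) = -2911/((-14916*(-17863))) = -2911/266444508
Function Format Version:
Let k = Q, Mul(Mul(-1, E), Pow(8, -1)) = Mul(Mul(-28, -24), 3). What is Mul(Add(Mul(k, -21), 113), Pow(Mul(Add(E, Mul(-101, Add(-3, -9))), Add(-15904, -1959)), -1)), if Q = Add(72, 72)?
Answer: Rational(-2911, 266444508) ≈ -1.0925e-5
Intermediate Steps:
Q = 144
E = -16128 (E = Mul(-8, Mul(Mul(-28, -24), 3)) = Mul(-8, Mul(672, 3)) = Mul(-8, 2016) = -16128)
k = 144
Mul(Add(Mul(k, -21), 113), Pow(Mul(Add(E, Mul(-101, Add(-3, -9))), Add(-15904, -1959)), -1)) = Mul(Add(Mul(144, -21), 113), Pow(Mul(Add(-16128, Mul(-101, Add(-3, -9))), Add(-15904, -1959)), -1)) = Mul(Add(-3024, 113), Pow(Mul(Add(-16128, Mul(-101, -12)), -17863), -1)) = Mul(-2911, Pow(Mul(Add(-16128, 1212), -17863), -1)) = Mul(-2911, Pow(Mul(-14916, -17863), -1)) = Mul(-2911, Pow(266444508, -1)) = Mul(-2911, Rational(1, 266444508)) = Rational(-2911, 266444508)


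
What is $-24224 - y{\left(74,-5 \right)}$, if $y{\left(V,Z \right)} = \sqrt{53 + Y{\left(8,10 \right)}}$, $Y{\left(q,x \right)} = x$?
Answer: $-24224 - 3 \sqrt{7} \approx -24232.0$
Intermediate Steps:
$y{\left(V,Z \right)} = 3 \sqrt{7}$ ($y{\left(V,Z \right)} = \sqrt{53 + 10} = \sqrt{63} = 3 \sqrt{7}$)
$-24224 - y{\left(74,-5 \right)} = -24224 - 3 \sqrt{7}$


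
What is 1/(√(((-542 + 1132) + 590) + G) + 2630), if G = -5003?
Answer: 2630/6920723 - I*√3823/6920723 ≈ 0.00038002 - 8.9341e-6*I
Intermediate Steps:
1/(√(((-542 + 1132) + 590) + G) + 2630) = 1/(√(((-542 + 1132) + 590) - 5003) + 2630) = 1/(√((590 + 590) - 5003) + 2630) = 1/(√(1180 - 5003) + 2630) = 1/(√(-3823) + 2630) = 1/(I*√3823 + 2630) = 1/(2630 + I*√3823)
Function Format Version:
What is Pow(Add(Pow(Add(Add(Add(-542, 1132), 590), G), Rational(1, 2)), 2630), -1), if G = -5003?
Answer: Add(Rational(2630, 6920723), Mul(Rational(-1, 6920723), I, Pow(3823, Rational(1, 2)))) ≈ Add(0.00038002, Mul(-8.9341e-6, I))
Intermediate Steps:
Pow(Add(Pow(Add(Add(Add(-542, 1132), 590), G), Rational(1, 2)), 2630), -1) = Pow(Add(Pow(Add(Add(Add(-542, 1132), 590), -5003), Rational(1, 2)), 2630), -1) = Pow(Add(Pow(Add(Add(590, 590), -5003), Rational(1, 2)), 2630), -1) = Pow(Add(Pow(Add(1180, -5003), Rational(1, 2)), 2630), -1) = Pow(Add(Pow(-3823, Rational(1, 2)), 2630), -1) = Pow(Add(Mul(I, Pow(3823, Rational(1, 2))), 2630), -1) = Pow(Add(2630, Mul(I, Pow(3823, Rational(1, 2)))), -1)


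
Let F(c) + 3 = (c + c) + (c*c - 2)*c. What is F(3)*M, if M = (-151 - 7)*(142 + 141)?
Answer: -1073136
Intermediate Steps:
M = -44714 (M = -158*283 = -44714)
F(c) = -3 + 2*c + c*(-2 + c²) (F(c) = -3 + ((c + c) + (c*c - 2)*c) = -3 + (2*c + (c² - 2)*c) = -3 + (2*c + (-2 + c²)*c) = -3 + (2*c + c*(-2 + c²)) = -3 + 2*c + c*(-2 + c²))
F(3)*M = (-3 + 3³)*(-44714) = (-3 + 27)*(-44714) = 24*(-44714) = -1073136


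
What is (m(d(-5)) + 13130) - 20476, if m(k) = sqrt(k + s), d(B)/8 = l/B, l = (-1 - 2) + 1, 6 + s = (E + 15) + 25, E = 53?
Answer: -7346 + sqrt(2255)/5 ≈ -7336.5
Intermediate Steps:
s = 87 (s = -6 + ((53 + 15) + 25) = -6 + (68 + 25) = -6 + 93 = 87)
l = -2 (l = -3 + 1 = -2)
d(B) = -16/B (d(B) = 8*(-2/B) = -16/B)
m(k) = sqrt(87 + k) (m(k) = sqrt(k + 87) = sqrt(87 + k))
(m(d(-5)) + 13130) - 20476 = (sqrt(87 - 16/(-5)) + 13130) - 20476 = (sqrt(87 - 16*(-1/5)) + 13130) - 20476 = (sqrt(87 + 16/5) + 13130) - 20476 = (sqrt(451/5) + 13130) - 20476 = (sqrt(2255)/5 + 13130) - 20476 = (13130 + sqrt(2255)/5) - 20476 = -7346 + sqrt(2255)/5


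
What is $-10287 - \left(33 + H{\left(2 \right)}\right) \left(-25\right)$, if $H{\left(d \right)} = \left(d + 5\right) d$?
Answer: $-9112$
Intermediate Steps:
$H{\left(d \right)} = d \left(5 + d\right)$ ($H{\left(d \right)} = \left(5 + d\right) d = d \left(5 + d\right)$)
$-10287 - \left(33 + H{\left(2 \right)}\right) \left(-25\right) = -10287 - \left(33 + 2 \left(5 + 2\right)\right) \left(-25\right) = -10287 - \left(33 + 2 \cdot 7\right) \left(-25\right) = -10287 - \left(33 + 14\right) \left(-25\right) = -10287 - 47 \left(-25\right) = -10287 - -1175 = -10287 + 1175 = -9112$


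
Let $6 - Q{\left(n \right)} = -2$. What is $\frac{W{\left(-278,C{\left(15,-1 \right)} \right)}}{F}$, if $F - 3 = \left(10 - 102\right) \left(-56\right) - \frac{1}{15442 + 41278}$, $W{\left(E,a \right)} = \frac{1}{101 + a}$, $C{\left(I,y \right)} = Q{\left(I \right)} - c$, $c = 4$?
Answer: $\frac{11344}{6140223579} \approx 1.8475 \cdot 10^{-6}$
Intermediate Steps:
$Q{\left(n \right)} = 8$ ($Q{\left(n \right)} = 6 - -2 = 6 + 2 = 8$)
$C{\left(I,y \right)} = 4$ ($C{\left(I,y \right)} = 8 - 4 = 4$)
$F = \frac{292391599}{56720}$ ($F = 3 + \left(\left(10 - 102\right) \left(-56\right) - \frac{1}{15442 + 41278}\right) = 3 - - \frac{292221439}{56720} = 3 + \left(5152 - \frac{1}{56720}\right) = 3 + \frac{292221439}{56720} = \frac{292391599}{56720} \approx 5155.0$)
$\frac{W{\left(-278,C{\left(15,-1 \right)} \right)}}{F} = \frac{1}{\left(101 + 4\right) \frac{292391599}{56720}} = \frac{1}{105} \cdot \frac{56720}{292391599} = \frac{11344}{6140223579}$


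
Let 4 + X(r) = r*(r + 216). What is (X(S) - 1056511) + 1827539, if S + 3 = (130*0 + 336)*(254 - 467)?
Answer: 5107719729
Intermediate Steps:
S = -71571 (S = -3 + (130*0 + 336)*(254 - 467) = -3 + (0 + 336)*(-213) = -3 + 336*(-213) = -3 - 71568 = -71571)
X(r) = -4 + r*(216 + r) (X(r) = -4 + r*(r + 216) = -4 + r*(216 + r))
(X(S) - 1056511) + 1827539 = ((-4 + (-71571)² + 216*(-71571)) - 1056511) + 1827539 = ((-4 + 5122408041 - 15459336) - 1056511) + 1827539 = (5106948701 - 1056511) + 1827539 = 5105892190 + 1827539 = 5107719729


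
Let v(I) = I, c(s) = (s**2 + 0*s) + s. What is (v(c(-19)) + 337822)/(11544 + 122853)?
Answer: 338164/134397 ≈ 2.5162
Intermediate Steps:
c(s) = s + s**2 (c(s) = (s**2 + 0) + s = s**2 + s = s + s**2)
(v(c(-19)) + 337822)/(11544 + 122853) = (-19*(1 - 19) + 337822)/(11544 + 122853) = (-19*(-18) + 337822)/134397 = (342 + 337822)*(1/134397) = 338164*(1/134397) = 338164/134397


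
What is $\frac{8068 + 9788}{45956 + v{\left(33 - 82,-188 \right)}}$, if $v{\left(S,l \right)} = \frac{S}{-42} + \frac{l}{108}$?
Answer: $\frac{964224}{2481593} \approx 0.38855$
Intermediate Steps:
$v{\left(S,l \right)} = - \frac{S}{42} + \frac{l}{108}$ ($v{\left(S,l \right)} = S \left(- \frac{1}{42}\right) + l \frac{1}{108} = - \frac{S}{42} + \frac{l}{108}$)
$\frac{8068 + 9788}{45956 + v{\left(33 - 82,-188 \right)}} = \frac{8068 + 9788}{45956 - \left(\frac{47}{27} + \frac{33 - 82}{42}\right)} = \frac{17856}{45956 - \left(\frac{47}{27} + \frac{33 - 82}{42}\right)} = \frac{17856}{45956 - \frac{31}{54}} = \frac{17856}{\frac{2481593}{54}} = 17856 \cdot \frac{54}{2481593} = \frac{964224}{2481593}$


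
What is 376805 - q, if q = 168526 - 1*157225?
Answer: 365504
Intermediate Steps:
q = 11301 (q = 168526 - 157225 = 11301)
376805 - q = 376805 - 1*11301 = 376805 - 11301 = 365504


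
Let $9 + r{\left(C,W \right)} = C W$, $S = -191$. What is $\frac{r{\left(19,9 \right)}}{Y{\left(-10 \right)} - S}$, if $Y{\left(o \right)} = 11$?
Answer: $\frac{81}{101} \approx 0.80198$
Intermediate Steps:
$r{\left(C,W \right)} = -9 + C W$
$\frac{r{\left(19,9 \right)}}{Y{\left(-10 \right)} - S} = \frac{-9 + 19 \cdot 9}{11 - -191} = \frac{-9 + 171}{11 + 191} = \frac{162}{202} = 162 \cdot \frac{1}{202} = \frac{81}{101}$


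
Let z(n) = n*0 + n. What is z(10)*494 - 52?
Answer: 4888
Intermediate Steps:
z(n) = n (z(n) = 0 + n = n)
z(10)*494 - 52 = 10*494 - 52 = 4940 - 52 = 4888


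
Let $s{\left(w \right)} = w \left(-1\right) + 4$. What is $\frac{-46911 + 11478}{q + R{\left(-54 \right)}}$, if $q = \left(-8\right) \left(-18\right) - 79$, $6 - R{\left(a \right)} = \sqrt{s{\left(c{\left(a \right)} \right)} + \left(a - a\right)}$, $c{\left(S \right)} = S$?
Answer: $- \frac{838581}{1661} - \frac{11811 \sqrt{58}}{1661} \approx -559.02$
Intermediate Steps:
$s{\left(w \right)} = 4 - w$ ($s{\left(w \right)} = - w + 4 = 4 - w$)
$R{\left(a \right)} = 6 - \sqrt{4 - a}$ ($R{\left(a \right)} = 6 - \sqrt{\left(4 - a\right) + \left(a - a\right)} = 6 - \sqrt{\left(4 - a\right) + 0} = 6 - \sqrt{4 - a}$)
$q = 65$ ($q = 144 - 79 = 65$)
$\frac{-46911 + 11478}{q + R{\left(-54 \right)}} = \frac{-46911 + 11478}{65 + \left(6 - \sqrt{4 - -54}\right)} = - \frac{35433}{65 + \left(6 - \sqrt{4 + 54}\right)} = - \frac{35433}{65 + \left(6 - \sqrt{58}\right)} = - \frac{35433}{71 - \sqrt{58}}$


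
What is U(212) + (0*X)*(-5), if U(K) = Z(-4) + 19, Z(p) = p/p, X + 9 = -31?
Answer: 20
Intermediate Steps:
X = -40 (X = -9 - 31 = -40)
Z(p) = 1
U(K) = 20 (U(K) = 1 + 19 = 20)
U(212) + (0*X)*(-5) = 20 + (0*(-40))*(-5) = 20 + 0*(-5) = 20 + 0 = 20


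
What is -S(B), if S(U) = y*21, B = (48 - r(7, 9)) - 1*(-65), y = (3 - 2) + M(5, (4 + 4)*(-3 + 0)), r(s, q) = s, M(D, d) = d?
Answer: 483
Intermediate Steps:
y = -23 (y = (3 - 2) + (4 + 4)*(-3 + 0) = 1 + 8*(-3) = 1 - 24 = -23)
B = 106 (B = (48 - 1*7) - 1*(-65) = (48 - 7) + 65 = 41 + 65 = 106)
S(U) = -483 (S(U) = -23*21 = -483)
-S(B) = -1*(-483) = 483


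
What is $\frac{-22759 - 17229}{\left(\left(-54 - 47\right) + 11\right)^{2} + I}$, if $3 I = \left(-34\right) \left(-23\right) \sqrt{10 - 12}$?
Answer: $- \frac{364390650}{73964131} + \frac{11726481 i \sqrt{2}}{73964131} \approx -4.9266 + 0.22421 i$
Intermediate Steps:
$I = \frac{782 i \sqrt{2}}{3}$ ($I = \frac{\left(-34\right) \left(-23\right) \sqrt{10 - 12}}{3} = \frac{782 \sqrt{-2}}{3} = \frac{782 i \sqrt{2}}{3} \approx 368.64 i$)
$\frac{-22759 - 17229}{\left(\left(-54 - 47\right) + 11\right)^{2} + I} = \frac{-22759 - 17229}{\left(\left(-54 - 47\right) + 11\right)^{2} + \frac{782 i \sqrt{2}}{3}} = - \frac{39988}{\left(\left(-54 - 47\right) + 11\right)^{2} + \frac{782 i \sqrt{2}}{3}} = - \frac{39988}{\left(-101 + 11\right)^{2} + \frac{782 i \sqrt{2}}{3}} = - \frac{39988}{\left(-90\right)^{2} + \frac{782 i \sqrt{2}}{3}} = - \frac{39988}{8100 + \frac{782 i \sqrt{2}}{3}}$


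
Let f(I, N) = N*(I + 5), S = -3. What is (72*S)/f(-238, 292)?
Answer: 54/17009 ≈ 0.0031748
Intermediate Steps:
f(I, N) = N*(5 + I)
(72*S)/f(-238, 292) = (72*(-3))/((292*(5 - 238))) = -216/(292*(-233)) = -216/(-68036) = -216*(-1/68036) = 54/17009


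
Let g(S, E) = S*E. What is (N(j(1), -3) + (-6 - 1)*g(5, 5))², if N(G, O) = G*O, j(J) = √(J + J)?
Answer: 30643 + 1050*√2 ≈ 32128.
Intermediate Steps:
j(J) = √2*√J (j(J) = √(2*J) = √2*√J)
g(S, E) = E*S
(N(j(1), -3) + (-6 - 1)*g(5, 5))² = ((√2*√1)*(-3) + (-6 - 1)*(5*5))² = ((√2*1)*(-3) - 7*25)² = (√2*(-3) - 175)² = (-3*√2 - 175)² = (-175 - 3*√2)²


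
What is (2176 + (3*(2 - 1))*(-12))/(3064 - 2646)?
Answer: 1070/209 ≈ 5.1196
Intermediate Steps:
(2176 + (3*(2 - 1))*(-12))/(3064 - 2646) = (2176 + (3*1)*(-12))/418 = (2176 + 3*(-12))*(1/418) = (2176 - 36)*(1/418) = 2140*(1/418) = 1070/209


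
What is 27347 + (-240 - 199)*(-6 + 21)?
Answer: 20762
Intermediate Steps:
27347 + (-240 - 199)*(-6 + 21) = 27347 - 439*15 = 27347 - 6585 = 20762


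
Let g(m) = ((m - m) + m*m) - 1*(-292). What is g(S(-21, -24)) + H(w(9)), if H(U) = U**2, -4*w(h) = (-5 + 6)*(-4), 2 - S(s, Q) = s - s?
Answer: 297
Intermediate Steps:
S(s, Q) = 2 (S(s, Q) = 2 - (s - s) = 2 - 1*0 = 2 + 0 = 2)
w(h) = 1 (w(h) = -(-5 + 6)*(-4)/4 = -(-4)/4 = -1/4*(-4) = 1)
g(m) = 292 + m**2 (g(m) = (0 + m**2) + 292 = m**2 + 292 = 292 + m**2)
g(S(-21, -24)) + H(w(9)) = (292 + 2**2) + 1**2 = (292 + 4) + 1 = 296 + 1 = 297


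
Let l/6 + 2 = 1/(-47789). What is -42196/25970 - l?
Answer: 18770576/1809155 ≈ 10.375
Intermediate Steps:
l = -573474/47789 (l = -12 + 6/(-47789) = -12 + 6*(-1/47789) = -12 - 6/47789 = -573474/47789 ≈ -12.000)
-42196/25970 - l = -42196/25970 - 1*(-573474/47789) = -42196*1/25970 + 573474/47789 = -3014/1855 + 573474/47789 = 18770576/1809155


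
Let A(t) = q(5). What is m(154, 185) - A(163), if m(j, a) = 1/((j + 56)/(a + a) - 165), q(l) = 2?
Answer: -12205/6084 ≈ -2.0061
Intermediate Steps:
A(t) = 2
m(j, a) = 1/(-165 + (56 + j)/(2*a)) (m(j, a) = 1/((56 + j)/((2*a)) - 165) = 1/((56 + j)*(1/(2*a)) - 165) = 1/((56 + j)/(2*a) - 165) = 1/(-165 + (56 + j)/(2*a)))
m(154, 185) - A(163) = 2*185/(56 + 154 - 330*185) - 1*2 = 2*185/(56 + 154 - 61050) - 2 = 2*185/(-60840) - 2 = 2*185*(-1/60840) - 2 = -37/6084 - 2 = -12205/6084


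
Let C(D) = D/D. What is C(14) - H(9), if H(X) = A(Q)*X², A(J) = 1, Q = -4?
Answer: -80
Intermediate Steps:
H(X) = X² (H(X) = 1*X² = X²)
C(D) = 1
C(14) - H(9) = 1 - 1*9² = 1 - 1*81 = 1 - 81 = -80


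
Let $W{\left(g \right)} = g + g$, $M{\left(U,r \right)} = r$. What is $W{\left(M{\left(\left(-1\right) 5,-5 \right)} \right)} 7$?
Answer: $-70$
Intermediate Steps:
$W{\left(g \right)} = 2 g$
$W{\left(M{\left(\left(-1\right) 5,-5 \right)} \right)} 7 = 2 \left(-5\right) 7 = \left(-10\right) 7 = -70$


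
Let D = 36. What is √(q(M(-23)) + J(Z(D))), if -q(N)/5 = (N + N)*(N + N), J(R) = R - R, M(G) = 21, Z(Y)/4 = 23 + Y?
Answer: 42*I*√5 ≈ 93.915*I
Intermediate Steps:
Z(Y) = 92 + 4*Y (Z(Y) = 4*(23 + Y) = 92 + 4*Y)
J(R) = 0
q(N) = -20*N² (q(N) = -5*(N + N)*(N + N) = -5*2*N*2*N = -20*N²)
√(q(M(-23)) + J(Z(D))) = √(-20*21² + 0) = √(-20*441 + 0) = √(-8820 + 0) = √(-8820) = 42*I*√5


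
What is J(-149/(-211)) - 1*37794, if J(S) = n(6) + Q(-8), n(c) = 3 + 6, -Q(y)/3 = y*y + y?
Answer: -37953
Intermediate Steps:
Q(y) = -3*y - 3*y² (Q(y) = -3*(y*y + y) = -3*(y² + y) = -3*(y + y²) = -3*y - 3*y²)
n(c) = 9
J(S) = -159 (J(S) = 9 - 3*(-8)*(1 - 8) = 9 - 3*(-8)*(-7) = 9 - 168 = -159)
J(-149/(-211)) - 1*37794 = -159 - 1*37794 = -159 - 37794 = -37953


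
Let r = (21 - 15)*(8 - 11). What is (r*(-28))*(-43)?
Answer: -21672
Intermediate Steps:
r = -18 (r = 6*(-3) = -18)
(r*(-28))*(-43) = -18*(-28)*(-43) = 504*(-43) = -21672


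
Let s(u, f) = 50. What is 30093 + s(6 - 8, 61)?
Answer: 30143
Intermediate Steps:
30093 + s(6 - 8, 61) = 30093 + 50 = 30143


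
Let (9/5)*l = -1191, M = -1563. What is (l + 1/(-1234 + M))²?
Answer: 30825236994304/70408881 ≈ 4.3780e+5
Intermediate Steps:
l = -1985/3 (l = (5/9)*(-1191) = -1985/3 ≈ -661.67)
(l + 1/(-1234 + M))² = (-1985/3 + 1/(-1234 - 1563))² = (-1985/3 + 1/(-2797))² = (-1985/3 - 1/2797)² = (-5552048/8391)² = 30825236994304/70408881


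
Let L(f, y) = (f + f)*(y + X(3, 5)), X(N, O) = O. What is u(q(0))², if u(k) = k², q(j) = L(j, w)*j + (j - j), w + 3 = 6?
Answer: 0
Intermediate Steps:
w = 3 (w = -3 + 6 = 3)
L(f, y) = 2*f*(5 + y) (L(f, y) = (f + f)*(y + 5) = (2*f)*(5 + y) = 2*f*(5 + y))
q(j) = 16*j² (q(j) = (2*j*(5 + 3))*j + (j - j) = (2*j*8)*j + 0 = (16*j)*j + 0 = 16*j² + 0 = 16*j²)
u(q(0))² = ((16*0²)²)² = ((16*0)²)² = (0²)² = 0² = 0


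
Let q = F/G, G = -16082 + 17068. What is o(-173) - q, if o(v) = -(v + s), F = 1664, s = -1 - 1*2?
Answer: 85936/493 ≈ 174.31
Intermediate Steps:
s = -3 (s = -1 - 2 = -3)
G = 986
q = 832/493 (q = 1664/986 = 1664*(1/986) = 832/493 ≈ 1.6876)
o(v) = 3 - v (o(v) = -(v - 3) = -(-3 + v) = 3 - v)
o(-173) - q = (3 - 1*(-173)) - 1*832/493 = (3 + 173) - 832/493 = 176 - 832/493 = 85936/493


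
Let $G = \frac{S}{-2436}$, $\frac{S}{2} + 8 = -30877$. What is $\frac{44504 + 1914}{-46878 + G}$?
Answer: $- \frac{649852}{655937} \approx -0.99072$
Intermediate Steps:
$S = -61770$ ($S = -16 + 2 \left(-30877\right) = -16 - 61754 = -61770$)
$G = \frac{355}{14}$ ($G = - \frac{61770}{-2436} = \left(-61770\right) \left(- \frac{1}{2436}\right) = \frac{355}{14} \approx 25.357$)
$\frac{44504 + 1914}{-46878 + G} = \frac{44504 + 1914}{-46878 + \frac{355}{14}} = \frac{46418}{- \frac{655937}{14}} = 46418 \left(- \frac{14}{655937}\right) = - \frac{649852}{655937}$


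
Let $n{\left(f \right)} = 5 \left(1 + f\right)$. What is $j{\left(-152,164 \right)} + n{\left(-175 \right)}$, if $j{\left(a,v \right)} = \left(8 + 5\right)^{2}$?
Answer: $-701$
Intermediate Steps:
$j{\left(a,v \right)} = 169$ ($j{\left(a,v \right)} = 13^{2} = 169$)
$n{\left(f \right)} = 5 + 5 f$
$j{\left(-152,164 \right)} + n{\left(-175 \right)} = 169 + \left(5 + 5 \left(-175\right)\right) = 169 + \left(5 - 875\right) = 169 - 870 = -701$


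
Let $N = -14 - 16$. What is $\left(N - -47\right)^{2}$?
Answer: $289$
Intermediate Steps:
$N = -30$ ($N = -14 - 16 = -30$)
$\left(N - -47\right)^{2} = \left(-30 - -47\right)^{2} = \left(-30 + \left(-17 + 64\right)\right)^{2} = \left(-30 + 47\right)^{2} = 17^{2} = 289$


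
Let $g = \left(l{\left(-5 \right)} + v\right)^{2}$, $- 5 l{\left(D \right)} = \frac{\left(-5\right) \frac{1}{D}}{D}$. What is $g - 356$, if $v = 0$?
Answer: $- \frac{222499}{625} \approx -356.0$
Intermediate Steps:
$l{\left(D \right)} = \frac{1}{D^{2}}$ ($l{\left(D \right)} = - \frac{- \frac{5}{D} \frac{1}{D}}{5} = - \frac{\left(-5\right) \frac{1}{D^{2}}}{5} = \frac{1}{D^{2}}$)
$g = \frac{1}{625}$ ($g = \left(\frac{1}{25} + 0\right)^{2} = \left(\frac{1}{25}\right)^{2} = \frac{1}{625} \approx 0.0016$)
$g - 356 = \frac{1}{625} - 356 = - \frac{222499}{625}$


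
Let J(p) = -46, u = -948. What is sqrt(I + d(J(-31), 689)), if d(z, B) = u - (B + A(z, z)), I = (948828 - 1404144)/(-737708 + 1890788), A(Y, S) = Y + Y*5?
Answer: I*sqrt(12570151046970)/96090 ≈ 36.897*I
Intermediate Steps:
A(Y, S) = 6*Y (A(Y, S) = Y + 5*Y = 6*Y)
I = -37943/96090 (I = -455316/1153080 = -455316*1/1153080 = -37943/96090 ≈ -0.39487)
d(z, B) = -948 - B - 6*z (d(z, B) = -948 - (B + 6*z) = -948 + (-B - 6*z) = -948 - B - 6*z)
sqrt(I + d(J(-31), 689)) = sqrt(-37943/96090 + (-948 - 1*689 - 6*(-46))) = sqrt(-37943/96090 + (-948 - 689 + 276)) = sqrt(-37943/96090 - 1361) = sqrt(-130816433/96090) = I*sqrt(12570151046970)/96090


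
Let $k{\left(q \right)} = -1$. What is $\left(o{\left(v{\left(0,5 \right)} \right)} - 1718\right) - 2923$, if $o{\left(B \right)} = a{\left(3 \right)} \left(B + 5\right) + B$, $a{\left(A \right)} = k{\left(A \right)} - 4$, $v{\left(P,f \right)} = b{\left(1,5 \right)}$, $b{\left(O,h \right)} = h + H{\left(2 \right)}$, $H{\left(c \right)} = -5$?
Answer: $-4666$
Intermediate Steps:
$b{\left(O,h \right)} = -5 + h$ ($b{\left(O,h \right)} = h - 5 = -5 + h$)
$v{\left(P,f \right)} = 0$ ($v{\left(P,f \right)} = -5 + 5 = 0$)
$a{\left(A \right)} = -5$ ($a{\left(A \right)} = -1 - 4 = -5$)
$o{\left(B \right)} = -25 - 4 B$ ($o{\left(B \right)} = - 5 \left(B + 5\right) + B = - 5 \left(5 + B\right) + B = \left(-25 - 5 B\right) + B = -25 - 4 B$)
$\left(o{\left(v{\left(0,5 \right)} \right)} - 1718\right) - 2923 = \left(\left(-25 - 0\right) - 1718\right) - 2923 = \left(\left(-25 + 0\right) - 1718\right) - 2923 = \left(-25 - 1718\right) - 2923 = -1743 - 2923 = -4666$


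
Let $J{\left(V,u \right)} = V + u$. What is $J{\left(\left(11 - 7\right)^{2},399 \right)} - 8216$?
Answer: $-7801$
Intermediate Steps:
$J{\left(\left(11 - 7\right)^{2},399 \right)} - 8216 = \left(\left(11 - 7\right)^{2} + 399\right) - 8216 = \left(4^{2} + 399\right) - 8216 = \left(16 + 399\right) - 8216 = 415 - 8216 = -7801$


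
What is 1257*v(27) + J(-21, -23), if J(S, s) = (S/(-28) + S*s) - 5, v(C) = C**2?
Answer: 3667327/4 ≈ 9.1683e+5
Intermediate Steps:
J(S, s) = -5 - S/28 + S*s (J(S, s) = (-S/28 + S*s) - 5 = -5 - S/28 + S*s)
1257*v(27) + J(-21, -23) = 1257*27**2 + (-5 - 1/28*(-21) - 21*(-23)) = 1257*729 + (-5 + 3/4 + 483) = 916353 + 1915/4 = 3667327/4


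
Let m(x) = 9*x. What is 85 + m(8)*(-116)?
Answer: -8267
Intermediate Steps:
85 + m(8)*(-116) = 85 + (9*8)*(-116) = 85 + 72*(-116) = 85 - 8352 = -8267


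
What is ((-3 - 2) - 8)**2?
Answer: 169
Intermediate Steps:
((-3 - 2) - 8)**2 = (-5 - 8)**2 = (-13)**2 = 169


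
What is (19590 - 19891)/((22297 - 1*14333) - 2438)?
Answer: -301/5526 ≈ -0.054470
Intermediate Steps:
(19590 - 19891)/((22297 - 1*14333) - 2438) = -301/((22297 - 14333) - 2438) = -301/(7964 - 2438) = -301/5526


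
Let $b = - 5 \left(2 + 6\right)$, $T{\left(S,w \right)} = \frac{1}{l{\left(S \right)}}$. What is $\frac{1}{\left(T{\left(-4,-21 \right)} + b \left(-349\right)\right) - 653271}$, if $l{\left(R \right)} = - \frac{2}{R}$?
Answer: $- \frac{1}{639309} \approx -1.5642 \cdot 10^{-6}$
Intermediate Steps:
$T{\left(S,w \right)} = - \frac{S}{2}$ ($T{\left(S,w \right)} = \frac{1}{\left(-2\right) \frac{1}{S}} = - \frac{S}{2}$)
$b = -40$ ($b = \left(-5\right) 8 = -40$)
$\frac{1}{\left(T{\left(-4,-21 \right)} + b \left(-349\right)\right) - 653271} = \frac{1}{\left(\left(- \frac{1}{2}\right) \left(-4\right) - -13960\right) - 653271} = \frac{1}{\left(2 + 13960\right) - 653271} = \frac{1}{13962 - 653271} = \frac{1}{-639309} = - \frac{1}{639309}$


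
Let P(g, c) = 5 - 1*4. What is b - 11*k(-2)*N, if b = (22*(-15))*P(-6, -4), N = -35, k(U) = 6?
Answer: 1980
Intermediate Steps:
P(g, c) = 1 (P(g, c) = 5 - 4 = 1)
b = -330 (b = (22*(-15))*1 = -330*1 = -330)
b - 11*k(-2)*N = -330 - 11*6*(-35) = -330 - 66*(-35) = -330 - 1*(-2310) = -330 + 2310 = 1980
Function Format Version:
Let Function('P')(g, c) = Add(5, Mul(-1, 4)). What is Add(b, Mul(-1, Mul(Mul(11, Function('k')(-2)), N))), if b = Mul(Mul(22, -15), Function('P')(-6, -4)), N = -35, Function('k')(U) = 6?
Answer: 1980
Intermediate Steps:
Function('P')(g, c) = 1 (Function('P')(g, c) = Add(5, -4) = 1)
b = -330 (b = Mul(Mul(22, -15), 1) = Mul(-330, 1) = -330)
Add(b, Mul(-1, Mul(Mul(11, Function('k')(-2)), N))) = Add(-330, Mul(-1, Mul(Mul(11, 6), -35))) = Add(-330, Mul(-1, Mul(66, -35))) = Add(-330, Mul(-1, -2310)) = Add(-330, 2310) = 1980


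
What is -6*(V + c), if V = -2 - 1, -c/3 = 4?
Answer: 90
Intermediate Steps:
c = -12 (c = -3*4 = -12)
V = -3
-6*(V + c) = -6*(-3 - 12) = -6*(-15) = 90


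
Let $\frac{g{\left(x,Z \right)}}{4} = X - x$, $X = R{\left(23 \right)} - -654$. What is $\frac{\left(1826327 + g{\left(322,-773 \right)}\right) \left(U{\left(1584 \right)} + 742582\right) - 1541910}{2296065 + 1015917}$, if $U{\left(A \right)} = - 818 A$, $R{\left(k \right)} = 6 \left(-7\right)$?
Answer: $- \frac{505419713110}{1655991} \approx -3.0521 \cdot 10^{5}$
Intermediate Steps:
$R{\left(k \right)} = -42$
$X = 612$ ($X = -42 - -654 = -42 + 654 = 612$)
$g{\left(x,Z \right)} = 2448 - 4 x$ ($g{\left(x,Z \right)} = 4 \left(612 - x\right) = 2448 - 4 x$)
$\frac{\left(1826327 + g{\left(322,-773 \right)}\right) \left(U{\left(1584 \right)} + 742582\right) - 1541910}{2296065 + 1015917} = \frac{\left(1826327 + \left(2448 - 1288\right)\right) \left(\left(-818\right) 1584 + 742582\right) - 1541910}{2296065 + 1015917} = \frac{\left(1826327 + \left(2448 - 1288\right)\right) \left(-1295712 + 742582\right) - 1541910}{3311982} = \left(\left(1826327 + 1160\right) \left(-553130\right) - 1541910\right) \frac{1}{3311982} = \left(1827487 \left(-553130\right) - 1541910\right) \frac{1}{3311982} = \left(-1010837884310 - 1541910\right) \frac{1}{3311982} = \left(-1010839426220\right) \frac{1}{3311982} = - \frac{505419713110}{1655991}$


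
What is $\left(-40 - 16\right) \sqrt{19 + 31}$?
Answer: $- 280 \sqrt{2} \approx -395.98$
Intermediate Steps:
$\left(-40 - 16\right) \sqrt{19 + 31} = \left(-40 - 16\right) \sqrt{50} = - 56 \cdot 5 \sqrt{2} = - 280 \sqrt{2}$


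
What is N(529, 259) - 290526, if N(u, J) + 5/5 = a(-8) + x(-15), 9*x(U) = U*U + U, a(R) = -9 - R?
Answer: -871514/3 ≈ -2.9050e+5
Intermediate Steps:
x(U) = U/9 + U**2/9 (x(U) = (U*U + U)/9 = (U**2 + U)/9 = (U + U**2)/9 = U/9 + U**2/9)
N(u, J) = 64/3 (N(u, J) = -1 + ((-9 - 1*(-8)) + (1/9)*(-15)*(1 - 15)) = -1 + ((-9 + 8) + (1/9)*(-15)*(-14)) = -1 + (-1 + 70/3) = -1 + 67/3 = 64/3)
N(529, 259) - 290526 = 64/3 - 290526 = -871514/3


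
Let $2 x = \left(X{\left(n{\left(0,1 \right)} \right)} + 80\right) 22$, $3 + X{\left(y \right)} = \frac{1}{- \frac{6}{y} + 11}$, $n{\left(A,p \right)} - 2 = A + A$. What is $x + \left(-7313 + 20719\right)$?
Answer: $\frac{114035}{8} \approx 14254.0$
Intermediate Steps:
$n{\left(A,p \right)} = 2 + 2 A$ ($n{\left(A,p \right)} = 2 + \left(A + A\right) = 2 + 2 A$)
$X{\left(y \right)} = -3 + \frac{1}{11 - \frac{6}{y}}$ ($X{\left(y \right)} = -3 + \frac{1}{- \frac{6}{y} + 11} = -3 + \frac{1}{11 - \frac{6}{y}}$)
$x = \frac{6787}{8}$ ($x = \frac{\left(\frac{2 \left(9 - 16 \left(2 + 2 \cdot 0\right)\right)}{-6 + 11 \left(2 + 2 \cdot 0\right)} + 80\right) 22}{2} = \frac{\left(\frac{2 \left(9 - 16 \left(2 + 0\right)\right)}{-6 + 11 \left(2 + 0\right)} + 80\right) 22}{2} = \frac{\left(\frac{2 \left(9 - 32\right)}{-6 + 11 \cdot 2} + 80\right) 22}{2} = \frac{\left(\frac{2 \left(9 - 32\right)}{-6 + 22} + 80\right) 22}{2} = \frac{\left(2 \cdot \frac{1}{16} \left(-23\right) + 80\right) 22}{2} = \frac{\left(- \frac{23}{8} + 80\right) 22}{2} = \frac{\frac{617}{8} \cdot 22}{2} = \frac{1}{2} \cdot \frac{6787}{4} = \frac{6787}{8} \approx 848.38$)
$x + \left(-7313 + 20719\right) = \frac{6787}{8} + \left(-7313 + 20719\right) = \frac{6787}{8} + 13406 = \frac{114035}{8}$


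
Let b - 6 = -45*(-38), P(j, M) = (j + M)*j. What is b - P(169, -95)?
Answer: -10790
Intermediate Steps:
P(j, M) = j*(M + j) (P(j, M) = (M + j)*j = j*(M + j))
b = 1716 (b = 6 - 45*(-38) = 6 + 1710 = 1716)
b - P(169, -95) = 1716 - 169*(-95 + 169) = 1716 - 169*74 = 1716 - 1*12506 = 1716 - 12506 = -10790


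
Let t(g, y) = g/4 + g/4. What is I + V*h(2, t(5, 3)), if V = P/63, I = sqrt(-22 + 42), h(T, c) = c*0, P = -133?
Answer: 2*sqrt(5) ≈ 4.4721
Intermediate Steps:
t(g, y) = g/2 (t(g, y) = g*(1/4) + g*(1/4) = g/4 + g/4 = g/2)
h(T, c) = 0
I = 2*sqrt(5) (I = sqrt(20) = 2*sqrt(5) ≈ 4.4721)
V = -19/9 (V = -133/63 = -133*1/63 = -19/9 ≈ -2.1111)
I + V*h(2, t(5, 3)) = 2*sqrt(5) - 19/9*0 = 2*sqrt(5) + 0 = 2*sqrt(5)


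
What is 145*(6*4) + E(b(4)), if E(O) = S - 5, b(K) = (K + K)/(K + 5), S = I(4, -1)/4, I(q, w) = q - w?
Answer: 13905/4 ≈ 3476.3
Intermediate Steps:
S = 5/4 (S = (4 - 1*(-1))/4 = (4 + 1)*(¼) = 5*(¼) = 5/4 ≈ 1.2500)
b(K) = 2*K/(5 + K) (b(K) = (2*K)/(5 + K) = 2*K/(5 + K))
E(O) = -15/4 (E(O) = 5/4 - 5 = -15/4)
145*(6*4) + E(b(4)) = 145*(6*4) - 15/4 = 145*24 - 15/4 = 3480 - 15/4 = 13905/4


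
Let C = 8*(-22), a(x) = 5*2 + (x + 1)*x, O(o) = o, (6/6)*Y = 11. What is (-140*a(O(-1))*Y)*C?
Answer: 2710400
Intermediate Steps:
Y = 11
a(x) = 10 + x*(1 + x) (a(x) = 10 + (1 + x)*x = 10 + x*(1 + x))
C = -176
(-140*a(O(-1))*Y)*C = -140*(10 - 1 + (-1)²)*11*(-176) = -140*(10 - 1 + 1)*11*(-176) = -1400*11*(-176) = -140*110*(-176) = -15400*(-176) = 2710400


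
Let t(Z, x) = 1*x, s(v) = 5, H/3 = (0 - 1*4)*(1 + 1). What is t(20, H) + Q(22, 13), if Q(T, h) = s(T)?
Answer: -19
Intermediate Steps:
H = -24 (H = 3*((0 - 1*4)*(1 + 1)) = 3*((0 - 4)*2) = 3*(-4*2) = 3*(-8) = -24)
t(Z, x) = x
Q(T, h) = 5
t(20, H) + Q(22, 13) = -24 + 5 = -19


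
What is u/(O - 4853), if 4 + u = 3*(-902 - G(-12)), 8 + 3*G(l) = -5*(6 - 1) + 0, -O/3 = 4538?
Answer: 2677/18467 ≈ 0.14496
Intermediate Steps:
O = -13614 (O = -3*4538 = -13614)
G(l) = -11 (G(l) = -8/3 + (-5*(6 - 1) + 0)/3 = -8/3 + (-5*5 + 0)/3 = -8/3 + (-25 + 0)/3 = -8/3 + (⅓)*(-25) = -8/3 - 25/3 = -11)
u = -2677 (u = -4 + 3*(-902 - 1*(-11)) = -4 + 3*(-902 + 11) = -4 + 3*(-891) = -4 - 2673 = -2677)
u/(O - 4853) = -2677/(-13614 - 4853) = -2677/(-18467) = -2677*(-1/18467) = 2677/18467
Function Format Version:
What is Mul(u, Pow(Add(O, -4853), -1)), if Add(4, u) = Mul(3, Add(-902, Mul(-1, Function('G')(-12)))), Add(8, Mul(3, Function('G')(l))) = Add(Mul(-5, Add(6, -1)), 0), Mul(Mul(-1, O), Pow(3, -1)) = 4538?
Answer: Rational(2677, 18467) ≈ 0.14496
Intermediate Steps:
O = -13614 (O = Mul(-3, 4538) = -13614)
Function('G')(l) = -11 (Function('G')(l) = Add(Rational(-8, 3), Mul(Rational(1, 3), Add(Mul(-5, Add(6, -1)), 0))) = Add(Rational(-8, 3), Mul(Rational(1, 3), Add(Mul(-5, 5), 0))) = Add(Rational(-8, 3), Mul(Rational(1, 3), Add(-25, 0))) = Add(Rational(-8, 3), Mul(Rational(1, 3), -25)) = Add(Rational(-8, 3), Rational(-25, 3)) = -11)
u = -2677 (u = Add(-4, Mul(3, Add(-902, Mul(-1, -11)))) = Add(-4, Mul(3, Add(-902, 11))) = Add(-4, Mul(3, -891)) = Add(-4, -2673) = -2677)
Mul(u, Pow(Add(O, -4853), -1)) = Mul(-2677, Pow(Add(-13614, -4853), -1)) = Mul(-2677, Pow(-18467, -1)) = Mul(-2677, Rational(-1, 18467)) = Rational(2677, 18467)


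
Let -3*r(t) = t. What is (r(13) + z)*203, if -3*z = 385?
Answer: -80794/3 ≈ -26931.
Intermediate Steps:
z = -385/3 (z = -1/3*385 = -385/3 ≈ -128.33)
r(t) = -t/3
(r(13) + z)*203 = (-1/3*13 - 385/3)*203 = (-13/3 - 385/3)*203 = -398/3*203 = -80794/3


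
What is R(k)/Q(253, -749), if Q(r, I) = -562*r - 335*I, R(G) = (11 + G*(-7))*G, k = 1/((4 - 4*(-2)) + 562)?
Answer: 901/5117656572 ≈ 1.7606e-7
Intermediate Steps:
k = 1/574 (k = 1/((4 + 8) + 562) = 1/(12 + 562) = 1/574 ≈ 0.0017422)
R(G) = G*(11 - 7*G) (R(G) = (11 - 7*G)*G = G*(11 - 7*G))
R(k)/Q(253, -749) = ((11 - 7*1/574)/574)/(-562*253 - 335*(-749)) = ((11 - 1/82)/574)/(-142186 + 250915) = ((1/574)*(901/82))/108729 = (901/47068)*(1/108729) = 901/5117656572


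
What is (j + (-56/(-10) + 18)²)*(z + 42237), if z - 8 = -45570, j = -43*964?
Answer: 135976008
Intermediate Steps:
j = -41452
z = -45562 (z = 8 - 45570 = -45562)
(j + (-56/(-10) + 18)²)*(z + 42237) = (-41452 + (-56/(-10) + 18)²)*(-45562 + 42237) = (-41452 + (-56*(-⅒) + 18)²)*(-3325) = (-41452 + (28/5 + 18)²)*(-3325) = (-41452 + (118/5)²)*(-3325) = (-41452 + 13924/25)*(-3325) = -1022376/25*(-3325) = 135976008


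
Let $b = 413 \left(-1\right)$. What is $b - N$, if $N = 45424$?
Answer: $-45837$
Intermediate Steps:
$b = -413$
$b - N = -413 - 45424 = -45837$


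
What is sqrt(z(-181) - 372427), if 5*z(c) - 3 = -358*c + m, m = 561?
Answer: I*sqrt(8983865)/5 ≈ 599.46*I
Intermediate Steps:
z(c) = 564/5 - 358*c/5 (z(c) = 3/5 + (-358*c + 561)/5 = 3/5 + (561 - 358*c)/5 = 3/5 + (561/5 - 358*c/5) = 564/5 - 358*c/5)
sqrt(z(-181) - 372427) = sqrt((564/5 - 358/5*(-181)) - 372427) = sqrt((564/5 + 64798/5) - 372427) = sqrt(65362/5 - 372427) = sqrt(-1796773/5) = I*sqrt(8983865)/5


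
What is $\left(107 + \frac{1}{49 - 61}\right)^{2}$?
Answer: $\frac{1646089}{144} \approx 11431.0$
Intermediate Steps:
$\left(107 + \frac{1}{49 - 61}\right)^{2} = \left(107 + \frac{1}{-12}\right)^{2} = \left(107 - \frac{1}{12}\right)^{2} = \left(\frac{1283}{12}\right)^{2} = \frac{1646089}{144}$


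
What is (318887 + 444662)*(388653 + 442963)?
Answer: 634979565184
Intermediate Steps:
(318887 + 444662)*(388653 + 442963) = 763549*831616 = 634979565184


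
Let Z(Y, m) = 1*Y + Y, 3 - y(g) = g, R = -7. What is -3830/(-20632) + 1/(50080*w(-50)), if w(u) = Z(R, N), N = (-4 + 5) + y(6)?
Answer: 335658621/1808188480 ≈ 0.18563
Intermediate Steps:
y(g) = 3 - g
N = -2 (N = (-4 + 5) + (3 - 1*6) = 1 + (3 - 6) = 1 - 3 = -2)
Z(Y, m) = 2*Y (Z(Y, m) = Y + Y = 2*Y)
w(u) = -14 (w(u) = 2*(-7) = -14)
-3830/(-20632) + 1/(50080*w(-50)) = -3830/(-20632) + 1/(50080*(-14)) = -3830*(-1/20632) + (1/50080)*(-1/14) = 1915/10316 - 1/701120 = 335658621/1808188480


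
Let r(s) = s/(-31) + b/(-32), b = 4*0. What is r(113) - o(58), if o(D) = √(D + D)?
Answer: -113/31 - 2*√29 ≈ -14.415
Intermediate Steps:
b = 0
r(s) = -s/31 (r(s) = s/(-31) + 0/(-32) = s*(-1/31) + 0*(-1/32) = -s/31 + 0 = -s/31)
o(D) = √2*√D (o(D) = √(2*D) = √2*√D)
r(113) - o(58) = -1/31*113 - √2*√58 = -113/31 - 2*√29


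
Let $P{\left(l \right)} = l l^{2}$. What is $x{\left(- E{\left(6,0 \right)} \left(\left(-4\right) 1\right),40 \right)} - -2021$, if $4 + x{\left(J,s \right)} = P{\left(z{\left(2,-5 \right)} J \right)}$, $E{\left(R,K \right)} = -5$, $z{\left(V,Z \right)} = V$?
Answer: $-61983$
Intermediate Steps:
$P{\left(l \right)} = l^{3}$
$x{\left(J,s \right)} = -4 + 8 J^{3}$ ($x{\left(J,s \right)} = -4 + \left(2 J\right)^{3} = -4 + 8 J^{3}$)
$x{\left(- E{\left(6,0 \right)} \left(\left(-4\right) 1\right),40 \right)} - -2021 = \left(-4 + 8 \left(\left(-1\right) \left(-5\right) \left(\left(-4\right) 1\right)\right)^{3}\right) - -2021 = \left(-4 + 8 \left(5 \left(-4\right)\right)^{3}\right) + 2021 = \left(-4 + 8 \left(-20\right)^{3}\right) + 2021 = \left(-4 + 8 \left(-8000\right)\right) + 2021 = \left(-4 - 64000\right) + 2021 = -64004 + 2021 = -61983$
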